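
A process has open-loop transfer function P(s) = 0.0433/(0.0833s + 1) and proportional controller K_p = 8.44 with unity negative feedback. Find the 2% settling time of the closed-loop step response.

T_s ≈ 0.244 s

Closed loop: T(s) = K_p·P/(1+K_p·P) = 0.3655/(0.0833s + 1 + 0.3655), with pole at s = −(1 + 0.3655)/0.0833 = −16.39.
τ = 1/16.39 = 0.06101 s, so 2% settling time ≈ 4τ = 0.244 s.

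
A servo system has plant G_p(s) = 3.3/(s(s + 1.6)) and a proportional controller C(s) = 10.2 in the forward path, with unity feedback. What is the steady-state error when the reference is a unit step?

0

The open loop C(s)G_p(s) has a pole at the origin (type 1), so the static position error constant is infinite and e_ss = 1/(1+∞) = 0.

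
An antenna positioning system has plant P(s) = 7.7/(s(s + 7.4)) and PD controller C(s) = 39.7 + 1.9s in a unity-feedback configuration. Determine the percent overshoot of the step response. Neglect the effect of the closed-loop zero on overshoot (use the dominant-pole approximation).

Forward path: (39.7 + 1.9s)·7.7/(s(s+7.4)). The closed-loop characteristic equation is s² + (7.4 + 7.7·1.9)s + 7.7·39.7 = 0.
That is s² + 22.03s + 305.7 = 0, so ω_n = 17.48 rad/s and ζ = 22.03/(2·17.48) = 0.63.
%OS = 100·exp(−πζ/√(1−ζ²)) = 7.82%.

7.82%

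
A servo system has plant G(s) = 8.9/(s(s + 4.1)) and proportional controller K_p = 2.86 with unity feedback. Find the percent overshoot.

The closed-loop denominator s² + 4.1s + 25.45 gives ω_n = √25.45 = 5.045 and ζ = 4.1/(2ω_n) = 0.4063.
%OS = 100·exp(−πζ/√(1−ζ²)) = 100·exp(−π·0.4063/√0.8349) = 24.7%.

24.7%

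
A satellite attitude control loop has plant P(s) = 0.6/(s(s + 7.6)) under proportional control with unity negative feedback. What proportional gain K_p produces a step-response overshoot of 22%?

From %OS = 100·exp(−πζ/√(1−ζ²)) = 22%, ζ = −ln(0.22)/√(π²+ln²(0.22)) = 0.4342.
Characteristic equation s² + 7.6s + 0.6K_p = 0 gives ζ = 7.6/(2√(0.6K_p)).
Setting ζ = 0.4342: √(0.6K_p) = 7.6/(2·0.4342) = 8.752, so K_p = 76.6/0.6 = 128.

K_p = 128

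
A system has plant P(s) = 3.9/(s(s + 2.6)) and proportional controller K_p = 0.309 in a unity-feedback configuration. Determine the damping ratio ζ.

ζ = 1.18

The closed-loop denominator is s(s+2.6) + 0.309·3.9 = s² + 2.6s + 1.205.
So ω_n² = 1.205 ⇒ ω_n = 1.098 rad/s, and ζ = 2.6/(2ω_n) = 1.18.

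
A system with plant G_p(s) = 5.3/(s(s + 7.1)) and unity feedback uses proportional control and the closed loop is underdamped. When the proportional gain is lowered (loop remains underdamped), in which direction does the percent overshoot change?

ζ = 7.1/(2√(5.3K_p)) rises as K_p falls; higher damping means less overshoot.

decrease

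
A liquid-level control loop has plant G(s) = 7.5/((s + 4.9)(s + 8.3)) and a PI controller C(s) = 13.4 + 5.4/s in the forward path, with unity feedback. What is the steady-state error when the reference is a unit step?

0

The open loop C(s)G(s) has a pole at the origin (type 1), so the static position error constant is infinite and e_ss = 1/(1+∞) = 0.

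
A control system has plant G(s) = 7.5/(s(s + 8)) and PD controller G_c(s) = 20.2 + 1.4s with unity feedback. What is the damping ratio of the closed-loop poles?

Forward path: (20.2 + 1.4s)·7.5/(s(s+8)). The closed-loop characteristic equation is s² + (8 + 7.5·1.4)s + 7.5·20.2 = 0.
That is s² + 18.5s + 151.5 = 0, so ω_n = 12.31 rad/s and ζ = 18.5/(2·12.31) = 0.7515.

ζ = 0.752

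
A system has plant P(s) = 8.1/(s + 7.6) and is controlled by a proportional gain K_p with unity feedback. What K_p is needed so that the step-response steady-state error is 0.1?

K_p = 8.44

For a type-0 loop with proportional control, e_ss = 1/(1 + K_p·P(0)).
P(0) = 1.066. Require 1/(1 + K_p·1.066) = 0.1, so 1 + 1.066·K_p = 10.
K_p = (10 − 1)/1.066 = 8.44.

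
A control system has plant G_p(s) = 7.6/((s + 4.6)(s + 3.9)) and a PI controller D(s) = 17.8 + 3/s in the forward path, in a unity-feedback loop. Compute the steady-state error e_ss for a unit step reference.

The open loop D(s)G_p(s) has a pole at the origin (type 1), so the static position error constant is infinite and e_ss = 1/(1+∞) = 0.

0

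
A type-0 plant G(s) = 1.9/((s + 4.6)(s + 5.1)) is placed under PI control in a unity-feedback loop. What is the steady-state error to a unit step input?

0

The PI controller's integrator makes the forward path type 1, so e_ss to a step is zero.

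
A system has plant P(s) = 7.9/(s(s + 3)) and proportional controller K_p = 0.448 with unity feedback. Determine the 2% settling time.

The closed-loop denominator s² + 3s + 3.539 gives ω_n = √3.539 = 1.881 and ζ = 3/(2ω_n) = 0.7973.
2% settling time T_s ≈ 4/(ζω_n) = 4/1.5 = 2.67 s.

T_s ≈ 2.67 s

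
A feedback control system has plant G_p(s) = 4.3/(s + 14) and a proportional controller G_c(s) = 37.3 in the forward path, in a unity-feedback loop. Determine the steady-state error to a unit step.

0.0803

The loop is type 0. Static position error constant K_pos = G_c(0)·G_p(0) = 37.3·0.3071 = 11.46.
Steady-state error to a unit step: e_ss = 1/(1+K_pos) = 1/12.46 = 0.0803.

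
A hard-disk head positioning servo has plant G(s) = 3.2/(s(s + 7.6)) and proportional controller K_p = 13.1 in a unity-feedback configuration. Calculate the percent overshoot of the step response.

10.3%

Closed-loop characteristic equation: s² + 7.6s + 41.92 = 0, so ω_n = 6.475 rad/s and ζ = 7.6/(2·6.475) = 0.5869.
%OS = 100·exp(−πζ/√(1−ζ²)) = 100·exp(−π·0.5869/√0.6555) = 10.3%.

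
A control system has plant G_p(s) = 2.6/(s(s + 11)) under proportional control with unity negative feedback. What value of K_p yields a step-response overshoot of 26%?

From %OS = 100·exp(−πζ/√(1−ζ²)) = 26%, ζ = −ln(0.26)/√(π²+ln²(0.26)) = 0.3941.
Characteristic equation s² + 11s + 2.6K_p = 0 gives ζ = 11/(2√(2.6K_p)).
Setting ζ = 0.3941: √(2.6K_p) = 11/(2·0.3941) = 13.96, so K_p = 194.8/2.6 = 74.9.

K_p = 74.9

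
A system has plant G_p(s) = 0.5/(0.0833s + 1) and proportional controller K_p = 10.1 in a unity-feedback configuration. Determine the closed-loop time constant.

τ = 0.0138 s

Closed loop: T(s) = K_p·G_p/(1+K_p·G_p) = 5.05/(0.0833s + 1 + 5.05), with pole at s = −(1 + 5.05)/0.0833 = −72.63.
Closed-loop time constant τ = 1/72.63 = 0.0138 s.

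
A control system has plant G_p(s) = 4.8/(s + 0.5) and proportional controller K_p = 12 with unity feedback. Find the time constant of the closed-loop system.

τ = 0.0172 s

Closed-loop transfer function: T(s) = K_p·G_p(s)/(1 + K_p·G_p(s)) = 57.6/(s + 0.5 + 57.6) = 57.6/(s + 58.1).
Time constant τ = 1/58.1 = 0.0172 s.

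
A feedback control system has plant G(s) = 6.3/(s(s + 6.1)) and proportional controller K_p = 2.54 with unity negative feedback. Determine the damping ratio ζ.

1 + K_p·G(s) = 0 gives s² + 6.1s + 16 = 0.
Matching s² + 2ζω_n s + ω_n²: ω_n = √16 = 4 rad/s and 2ζω_n = 6.1, so ζ = 6.1/(2·4) = 0.762.

ζ = 0.762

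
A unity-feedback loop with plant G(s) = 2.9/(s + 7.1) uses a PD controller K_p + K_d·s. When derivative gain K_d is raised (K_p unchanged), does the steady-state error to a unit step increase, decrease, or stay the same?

unchanged

At s = 0 the derivative term contributes nothing: C(0) = K_p regardless of K_d, so K_pos = K_p·G(0) and e_ss are unchanged.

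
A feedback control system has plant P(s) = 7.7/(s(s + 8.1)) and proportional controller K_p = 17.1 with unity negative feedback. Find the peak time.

From 1 + K_pP(s) = 0: s² + 8.1s + 131.7 = 0 ⇒ ω_n = 11.47, ζ = 0.3529.
Damped frequency ω_d = ω_n√(1−ζ²) = 10.74 rad/s, so peak time T_p = π/ω_d = 0.293 s.

T_p = 0.293 s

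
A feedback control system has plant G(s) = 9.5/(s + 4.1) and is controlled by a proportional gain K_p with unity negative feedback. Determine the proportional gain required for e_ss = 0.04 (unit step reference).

K_p = 10.4

The loop is type 0, so e_ss(step) = 1/(1 + K_pos) with K_pos = K_p·G(0).
G(0) = 2.317. Require 1/(1 + K_p·2.317) = 0.04, so 1 + 2.317·K_p = 25.
K_p = (25 − 1)/2.317 = 10.4.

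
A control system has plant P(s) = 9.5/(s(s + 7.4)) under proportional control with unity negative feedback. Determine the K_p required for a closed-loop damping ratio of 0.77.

K_p = 2.43

Closed-loop characteristic equation: s² + 7.4s + K_p·9.5 = 0.
So ω_n = √(9.5K_p) and 2ζω_n = 7.4, giving ζ = 7.4/(2√(9.5K_p)).
Setting ζ = 0.77: √(9.5K_p) = 7.4/(2·0.77) = 4.805, so K_p = 23.09/9.5 = 2.43.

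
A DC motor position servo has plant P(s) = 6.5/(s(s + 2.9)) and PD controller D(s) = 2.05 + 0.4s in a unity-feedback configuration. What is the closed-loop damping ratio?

ζ = 0.753

Forward path: (2.05 + 0.4s)·6.5/(s(s+2.9)). The closed-loop characteristic equation is s² + (2.9 + 6.5·0.4)s + 6.5·2.05 = 0.
That is s² + 5.5s + 13.32 = 0, so ω_n = 3.65 rad/s and ζ = 5.5/(2·3.65) = 0.7534.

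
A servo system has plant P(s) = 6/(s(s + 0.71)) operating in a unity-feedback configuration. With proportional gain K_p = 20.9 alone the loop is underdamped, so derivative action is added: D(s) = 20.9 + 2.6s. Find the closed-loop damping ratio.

ζ = 0.728

Forward path: (20.9 + 2.6s)·6/(s(s+0.71)). The closed-loop characteristic equation is s² + (0.71 + 6·2.6)s + 6·20.9 = 0.
That is s² + 16.31s + 125.4 = 0, so ω_n = 11.2 rad/s and ζ = 16.31/(2·11.2) = 0.7282.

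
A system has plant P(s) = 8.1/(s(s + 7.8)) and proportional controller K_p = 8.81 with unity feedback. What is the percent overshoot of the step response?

19.5%

From 1 + K_pP(s) = 0: s² + 7.8s + 71.36 = 0 ⇒ ω_n = 8.448, ζ = 0.4617.
%OS = 100·exp(−πζ/√(1−ζ²)) = 100·exp(−π·0.4617/√0.7869) = 19.5%.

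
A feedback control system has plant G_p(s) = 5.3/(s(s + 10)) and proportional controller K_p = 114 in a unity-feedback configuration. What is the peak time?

Closed-loop characteristic equation: s² + 10s + 604.2 = 0, so ω_n = 24.58 rad/s and ζ = 10/(2·24.58) = 0.2034.
Damped frequency ω_d = ω_n√(1−ζ²) = 24.07 rad/s, so peak time T_p = π/ω_d = 0.131 s.

T_p = 0.131 s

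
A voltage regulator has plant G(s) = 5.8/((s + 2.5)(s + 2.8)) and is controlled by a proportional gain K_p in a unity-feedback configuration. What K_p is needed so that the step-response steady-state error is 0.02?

Steady-state error for a unit step on this type-0 loop is 1/(1 + K_p·G(0)).
G(0) = 0.8286. Require 1/(1 + K_p·0.8286) = 0.02, so 1 + 0.8286·K_p = 50.
K_p = (50 − 1)/0.8286 = 59.1.

K_p = 59.1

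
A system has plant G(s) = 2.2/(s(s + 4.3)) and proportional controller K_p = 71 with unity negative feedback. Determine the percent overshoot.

Closed-loop characteristic equation: s² + 4.3s + 156.2 = 0, so ω_n = 12.5 rad/s and ζ = 4.3/(2·12.5) = 0.172.
%OS = 100·exp(−πζ/√(1−ζ²)) = 100·exp(−π·0.172/√0.9704) = 57.8%.

57.8%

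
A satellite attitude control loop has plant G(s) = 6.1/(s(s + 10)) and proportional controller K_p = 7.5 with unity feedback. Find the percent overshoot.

3.18%

Closed-loop characteristic equation: s² + 10s + 45.75 = 0, so ω_n = 6.764 rad/s and ζ = 10/(2·6.764) = 0.7392.
%OS = 100·exp(−πζ/√(1−ζ²)) = 100·exp(−π·0.7392/√0.4536) = 3.18%.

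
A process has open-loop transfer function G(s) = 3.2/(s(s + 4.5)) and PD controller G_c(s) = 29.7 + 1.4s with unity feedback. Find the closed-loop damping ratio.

Forward path: (29.7 + 1.4s)·3.2/(s(s+4.5)). The closed-loop characteristic equation is s² + (4.5 + 3.2·1.4)s + 3.2·29.7 = 0.
That is s² + 8.98s + 95.04 = 0, so ω_n = 9.749 rad/s and ζ = 8.98/(2·9.749) = 0.4606.

ζ = 0.461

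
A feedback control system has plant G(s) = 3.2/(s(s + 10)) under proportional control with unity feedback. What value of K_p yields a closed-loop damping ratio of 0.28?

K_p = 99.6

Closed-loop characteristic equation: s² + 10s + K_p·3.2 = 0.
So ω_n = √(3.2K_p) and 2ζω_n = 10, giving ζ = 10/(2√(3.2K_p)).
Setting ζ = 0.28: √(3.2K_p) = 10/(2·0.28) = 17.86, so K_p = 318.9/3.2 = 99.6.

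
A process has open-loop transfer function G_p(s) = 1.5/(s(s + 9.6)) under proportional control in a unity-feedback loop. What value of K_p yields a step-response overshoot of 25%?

From %OS = 100·exp(−πζ/√(1−ζ²)) = 25%, ζ = −ln(0.25)/√(π²+ln²(0.25)) = 0.4037.
Characteristic equation s² + 9.6s + 1.5K_p = 0 gives ζ = 9.6/(2√(1.5K_p)).
Setting ζ = 0.4037: √(1.5K_p) = 9.6/(2·0.4037) = 11.89, so K_p = 141.4/1.5 = 94.2.

K_p = 94.2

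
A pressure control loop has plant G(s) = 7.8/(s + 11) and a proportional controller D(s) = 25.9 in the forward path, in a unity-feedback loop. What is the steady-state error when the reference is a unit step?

0.0516

The loop is type 0. Static position error constant K_pos = D(0)·G(0) = 25.9·0.7091 = 18.37.
Steady-state error to a unit step: e_ss = 1/(1+K_pos) = 1/19.37 = 0.0516.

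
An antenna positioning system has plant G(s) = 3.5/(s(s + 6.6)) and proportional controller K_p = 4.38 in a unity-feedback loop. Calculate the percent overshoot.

From 1 + K_pG(s) = 0: s² + 6.6s + 15.33 = 0 ⇒ ω_n = 3.915, ζ = 0.8428.
%OS = 100·exp(−πζ/√(1−ζ²)) = 100·exp(−π·0.8428/√0.2896) = 0.73%.

0.73%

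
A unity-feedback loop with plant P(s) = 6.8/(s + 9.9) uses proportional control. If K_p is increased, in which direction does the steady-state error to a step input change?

e_ss = 1/(1 + K_p·P(0)); a larger K_p raises the denominator, so e_ss decreases.

decrease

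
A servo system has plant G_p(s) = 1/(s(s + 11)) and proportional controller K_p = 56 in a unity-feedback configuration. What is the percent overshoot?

3.32%

From 1 + K_pG_p(s) = 0: s² + 11s + 56 = 0 ⇒ ω_n = 7.483, ζ = 0.735.
%OS = 100·exp(−πζ/√(1−ζ²)) = 100·exp(−π·0.735/√0.4598) = 3.32%.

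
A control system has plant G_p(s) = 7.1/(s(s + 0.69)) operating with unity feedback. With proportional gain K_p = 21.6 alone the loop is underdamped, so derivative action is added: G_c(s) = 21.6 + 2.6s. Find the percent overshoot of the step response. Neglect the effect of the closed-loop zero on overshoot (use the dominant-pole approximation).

Forward path: (21.6 + 2.6s)·7.1/(s(s+0.69)). The closed-loop characteristic equation is s² + (0.69 + 7.1·2.6)s + 7.1·21.6 = 0.
That is s² + 19.15s + 153.4 = 0, so ω_n = 12.38 rad/s and ζ = 19.15/(2·12.38) = 0.7732.
%OS = 100·exp(−πζ/√(1−ζ²)) = 2.17%.

2.17%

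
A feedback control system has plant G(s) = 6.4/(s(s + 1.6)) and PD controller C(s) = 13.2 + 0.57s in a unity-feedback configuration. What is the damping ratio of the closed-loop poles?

Forward path: (13.2 + 0.57s)·6.4/(s(s+1.6)). The closed-loop characteristic equation is s² + (1.6 + 6.4·0.57)s + 6.4·13.2 = 0.
That is s² + 5.248s + 84.48 = 0, so ω_n = 9.191 rad/s and ζ = 5.248/(2·9.191) = 0.2855.

ζ = 0.285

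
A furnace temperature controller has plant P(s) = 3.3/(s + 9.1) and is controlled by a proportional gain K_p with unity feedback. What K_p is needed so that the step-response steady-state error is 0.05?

K_p = 52.4

The loop is type 0, so e_ss(step) = 1/(1 + K_pos) with K_pos = K_p·P(0).
P(0) = 0.3626. Require 1/(1 + K_p·0.3626) = 0.05, so 1 + 0.3626·K_p = 20.
K_p = (20 − 1)/0.3626 = 52.4.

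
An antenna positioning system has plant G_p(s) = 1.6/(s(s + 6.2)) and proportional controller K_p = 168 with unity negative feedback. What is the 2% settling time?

Closed-loop characteristic equation: s² + 6.2s + 268.8 = 0, so ω_n = 16.4 rad/s and ζ = 6.2/(2·16.4) = 0.1891.
2% settling time T_s ≈ 4/(ζω_n) = 4/3.1 = 1.29 s.

T_s ≈ 1.29 s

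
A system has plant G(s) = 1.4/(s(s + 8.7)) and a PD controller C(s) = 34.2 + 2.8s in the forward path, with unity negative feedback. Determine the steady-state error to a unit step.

0

The open loop C(s)G(s) has a pole at the origin (type 1), so the static position error constant is infinite and e_ss = 1/(1+∞) = 0.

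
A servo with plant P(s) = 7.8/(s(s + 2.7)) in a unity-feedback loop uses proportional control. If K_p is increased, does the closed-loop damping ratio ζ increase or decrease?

ζ = 2.7/(2√(7.8K_p)); increasing K_p raises the denominator, so ζ falls.

decrease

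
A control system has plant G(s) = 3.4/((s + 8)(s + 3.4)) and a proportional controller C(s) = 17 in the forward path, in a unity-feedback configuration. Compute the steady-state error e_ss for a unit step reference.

The loop is type 0. Static position error constant K_pos = C(0)·G(0) = 17·0.125 = 2.125.
Steady-state error to a unit step: e_ss = 1/(1+K_pos) = 1/3.125 = 0.32.

0.32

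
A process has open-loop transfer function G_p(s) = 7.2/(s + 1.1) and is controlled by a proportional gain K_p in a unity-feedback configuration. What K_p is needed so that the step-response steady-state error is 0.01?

K_p = 15.1

The loop is type 0, so e_ss(step) = 1/(1 + K_pos) with K_pos = K_p·G_p(0).
G_p(0) = 6.545. Require 1/(1 + K_p·6.545) = 0.01, so 1 + 6.545·K_p = 100.
K_p = (100 − 1)/6.545 = 15.1.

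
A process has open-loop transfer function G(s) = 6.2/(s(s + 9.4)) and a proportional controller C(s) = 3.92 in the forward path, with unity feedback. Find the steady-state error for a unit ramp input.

The loop has one pole at the origin (type 1). Velocity error constant K_v = lim_{s→0} s·C(s)G(s) = 3.92·6.2/9.4 = 2.586.
Steady-state error to a unit ramp: e_ss = 1/K_v = 0.387.

0.387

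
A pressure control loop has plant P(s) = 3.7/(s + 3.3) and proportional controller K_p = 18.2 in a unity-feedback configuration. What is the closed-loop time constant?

τ = 0.0142 s

Closed-loop transfer function: T(s) = K_p·P(s)/(1 + K_p·P(s)) = 67.34/(s + 3.3 + 67.34) = 67.34/(s + 70.64).
Time constant τ = 1/70.64 = 0.0142 s.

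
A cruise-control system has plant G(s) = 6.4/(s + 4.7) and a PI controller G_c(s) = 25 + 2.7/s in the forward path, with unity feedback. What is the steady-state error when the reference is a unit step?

The open loop G_c(s)G(s) has a pole at the origin (type 1), so the static position error constant is infinite and e_ss = 1/(1+∞) = 0.

0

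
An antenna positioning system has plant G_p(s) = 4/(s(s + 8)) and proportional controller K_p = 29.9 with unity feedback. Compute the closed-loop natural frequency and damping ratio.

ω_n = 10.9 rad/s, ζ = 0.366

1 + K_p·G_p(s) = 0 gives s² + 8s + 119.6 = 0.
So ω_n² = 119.6 ⇒ ω_n = 10.94 rad/s, and ζ = 8/(2ω_n) = 0.366.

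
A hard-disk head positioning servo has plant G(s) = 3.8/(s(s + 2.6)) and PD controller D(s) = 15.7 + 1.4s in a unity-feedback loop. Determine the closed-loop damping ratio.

Forward path: (15.7 + 1.4s)·3.8/(s(s+2.6)). The closed-loop characteristic equation is s² + (2.6 + 3.8·1.4)s + 3.8·15.7 = 0.
That is s² + 7.92s + 59.66 = 0, so ω_n = 7.724 rad/s and ζ = 7.92/(2·7.724) = 0.5127.

ζ = 0.513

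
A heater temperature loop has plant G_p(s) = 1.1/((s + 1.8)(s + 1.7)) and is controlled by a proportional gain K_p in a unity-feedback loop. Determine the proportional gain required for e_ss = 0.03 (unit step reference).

The loop is type 0, so e_ss(step) = 1/(1 + K_pos) with K_pos = K_p·G_p(0).
G_p(0) = 0.3595. Require 1/(1 + K_p·0.3595) = 0.03, so 1 + 0.3595·K_p = 33.33.
K_p = (33.33 − 1)/0.3595 = 89.9.

K_p = 89.9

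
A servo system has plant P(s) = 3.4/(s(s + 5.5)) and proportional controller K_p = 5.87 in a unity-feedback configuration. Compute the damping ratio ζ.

ζ = 0.616

The closed-loop denominator is s(s+5.5) + 5.87·3.4 = s² + 5.5s + 19.96.
So ω_n² = 19.96 ⇒ ω_n = 4.467 rad/s, and ζ = 5.5/(2ω_n) = 0.616.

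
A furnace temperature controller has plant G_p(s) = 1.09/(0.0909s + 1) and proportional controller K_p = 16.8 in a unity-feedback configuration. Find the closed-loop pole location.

Closed loop: T(s) = K_p·G_p/(1+K_p·G_p) = 18.31/(0.0909s + 1 + 18.31), with pole at s = −(1 + 18.31)/0.0909 = −212.5.

s = -212.5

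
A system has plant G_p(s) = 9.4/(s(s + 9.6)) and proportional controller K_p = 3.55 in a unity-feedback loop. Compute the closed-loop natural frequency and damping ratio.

ω_n = 5.78 rad/s, ζ = 0.831

The closed-loop denominator is s(s+9.6) + 3.55·9.4 = s² + 9.6s + 33.37.
Matching s² + 2ζω_n s + ω_n²: ω_n = √33.37 = 5.777 rad/s and 2ζω_n = 9.6, so ζ = 9.6/(2·5.777) = 0.831.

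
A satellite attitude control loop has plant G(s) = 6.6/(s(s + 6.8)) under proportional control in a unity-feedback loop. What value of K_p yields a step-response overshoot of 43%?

From %OS = 100·exp(−πζ/√(1−ζ²)) = 43%, ζ = −ln(0.43)/√(π²+ln²(0.43)) = 0.2594.
Characteristic equation s² + 6.8s + 6.6K_p = 0 gives ζ = 6.8/(2√(6.6K_p)).
Setting ζ = 0.2594: √(6.6K_p) = 6.8/(2·0.2594) = 13.1, so K_p = 171.7/6.6 = 26.

K_p = 26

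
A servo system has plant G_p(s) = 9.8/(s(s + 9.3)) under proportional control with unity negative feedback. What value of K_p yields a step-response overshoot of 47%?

K_p = 40.4

From %OS = 100·exp(−πζ/√(1−ζ²)) = 47%, ζ = −ln(0.47)/√(π²+ln²(0.47)) = 0.2337.
Characteristic equation s² + 9.3s + 9.8K_p = 0 gives ζ = 9.3/(2√(9.8K_p)).
Setting ζ = 0.2337: √(9.8K_p) = 9.3/(2·0.2337) = 19.9, so K_p = 396/9.8 = 40.4.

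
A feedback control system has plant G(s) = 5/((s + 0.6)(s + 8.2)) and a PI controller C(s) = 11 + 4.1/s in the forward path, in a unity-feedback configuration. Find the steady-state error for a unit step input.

The open loop C(s)G(s) has a pole at the origin (type 1), so the static position error constant is infinite and e_ss = 1/(1+∞) = 0.

0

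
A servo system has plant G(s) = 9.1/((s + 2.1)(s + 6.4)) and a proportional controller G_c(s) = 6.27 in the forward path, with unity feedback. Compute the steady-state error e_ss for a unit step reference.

0.191

The loop is type 0. Static position error constant K_pos = G_c(0)·G(0) = 6.27·0.6771 = 4.245.
Steady-state error to a unit step: e_ss = 1/(1+K_pos) = 1/5.245 = 0.191.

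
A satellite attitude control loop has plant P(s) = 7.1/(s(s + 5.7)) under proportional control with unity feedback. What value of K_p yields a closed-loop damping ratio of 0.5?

Closed-loop characteristic equation: s² + 5.7s + K_p·7.1 = 0.
So ω_n = √(7.1K_p) and 2ζω_n = 5.7, giving ζ = 5.7/(2√(7.1K_p)).
Setting ζ = 0.5: √(7.1K_p) = 5.7/(2·0.5) = 5.7, so K_p = 32.49/7.1 = 4.58.

K_p = 4.58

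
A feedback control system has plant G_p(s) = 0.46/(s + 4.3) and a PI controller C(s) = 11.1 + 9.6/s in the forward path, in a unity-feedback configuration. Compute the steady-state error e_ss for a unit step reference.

0

The open loop C(s)G_p(s) has a pole at the origin (type 1), so the static position error constant is infinite and e_ss = 1/(1+∞) = 0.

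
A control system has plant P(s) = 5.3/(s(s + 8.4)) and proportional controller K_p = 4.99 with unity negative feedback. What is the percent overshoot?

1.17%

The closed-loop denominator s² + 8.4s + 26.45 gives ω_n = √26.45 = 5.143 and ζ = 8.4/(2ω_n) = 0.8167.
%OS = 100·exp(−πζ/√(1−ζ²)) = 100·exp(−π·0.8167/√0.333) = 1.17%.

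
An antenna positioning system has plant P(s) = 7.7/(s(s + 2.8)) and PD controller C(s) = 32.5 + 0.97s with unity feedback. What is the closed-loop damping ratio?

Forward path: (32.5 + 0.97s)·7.7/(s(s+2.8)). The closed-loop characteristic equation is s² + (2.8 + 7.7·0.97)s + 7.7·32.5 = 0.
That is s² + 10.27s + 250.2 = 0, so ω_n = 15.82 rad/s and ζ = 10.27/(2·15.82) = 0.3246.

ζ = 0.325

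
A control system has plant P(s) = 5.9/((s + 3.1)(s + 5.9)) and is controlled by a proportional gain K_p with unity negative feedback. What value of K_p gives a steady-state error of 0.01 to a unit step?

For a type-0 loop with proportional control, e_ss = 1/(1 + K_p·P(0)).
P(0) = 0.3226. Require 1/(1 + K_p·0.3226) = 0.01, so 1 + 0.3226·K_p = 100.
K_p = (100 − 1)/0.3226 = 307.

K_p = 307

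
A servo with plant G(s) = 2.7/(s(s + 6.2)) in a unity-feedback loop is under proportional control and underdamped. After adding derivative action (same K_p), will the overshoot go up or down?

With PD the characteristic equation becomes s² + (a + K·K_d)s + K·K_p = 0; the damping term grows, ζ rises, overshoot falls.

decrease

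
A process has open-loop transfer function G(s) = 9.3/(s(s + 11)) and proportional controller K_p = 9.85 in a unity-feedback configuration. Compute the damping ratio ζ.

With unity feedback the closed-loop characteristic equation is s² + 11s + 9.85·9.3 = s² + 11s + 91.61 = 0.
Matching s² + 2ζω_n s + ω_n²: ω_n = √91.61 = 9.571 rad/s and 2ζω_n = 11, so ζ = 11/(2·9.571) = 0.575.

ζ = 0.575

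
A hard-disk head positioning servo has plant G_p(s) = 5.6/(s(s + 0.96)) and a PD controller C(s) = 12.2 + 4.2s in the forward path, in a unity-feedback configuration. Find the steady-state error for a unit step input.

0

The open loop C(s)G_p(s) has a pole at the origin (type 1), so the static position error constant is infinite and e_ss = 1/(1+∞) = 0.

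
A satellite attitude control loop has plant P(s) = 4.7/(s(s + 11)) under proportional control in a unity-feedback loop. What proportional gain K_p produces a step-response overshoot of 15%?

From %OS = 100·exp(−πζ/√(1−ζ²)) = 15%, ζ = −ln(0.15)/√(π²+ln²(0.15)) = 0.5169.
Characteristic equation s² + 11s + 4.7K_p = 0 gives ζ = 11/(2√(4.7K_p)).
Setting ζ = 0.5169: √(4.7K_p) = 11/(2·0.5169) = 10.64, so K_p = 113.2/4.7 = 24.1.

K_p = 24.1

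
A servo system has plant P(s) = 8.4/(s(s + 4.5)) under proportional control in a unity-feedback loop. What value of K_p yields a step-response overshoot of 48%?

From %OS = 100·exp(−πζ/√(1−ζ²)) = 48%, ζ = −ln(0.48)/√(π²+ln²(0.48)) = 0.2275.
Characteristic equation s² + 4.5s + 8.4K_p = 0 gives ζ = 4.5/(2√(8.4K_p)).
Setting ζ = 0.2275: √(8.4K_p) = 4.5/(2·0.2275) = 9.89, so K_p = 97.81/8.4 = 11.6.

K_p = 11.6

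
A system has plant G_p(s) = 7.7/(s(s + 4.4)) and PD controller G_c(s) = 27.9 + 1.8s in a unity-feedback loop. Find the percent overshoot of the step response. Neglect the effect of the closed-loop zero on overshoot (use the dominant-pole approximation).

8.2%

Forward path: (27.9 + 1.8s)·7.7/(s(s+4.4)). The closed-loop characteristic equation is s² + (4.4 + 7.7·1.8)s + 7.7·27.9 = 0.
That is s² + 18.26s + 214.8 = 0, so ω_n = 14.66 rad/s and ζ = 18.26/(2·14.66) = 0.6229.
%OS = 100·exp(−πζ/√(1−ζ²)) = 8.2%.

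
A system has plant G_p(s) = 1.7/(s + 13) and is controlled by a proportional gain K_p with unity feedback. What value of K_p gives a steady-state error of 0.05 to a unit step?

Steady-state error for a unit step on this type-0 loop is 1/(1 + K_p·G_p(0)).
G_p(0) = 0.1308. Require 1/(1 + K_p·0.1308) = 0.05, so 1 + 0.1308·K_p = 20.
K_p = (20 − 1)/0.1308 = 145.

K_p = 145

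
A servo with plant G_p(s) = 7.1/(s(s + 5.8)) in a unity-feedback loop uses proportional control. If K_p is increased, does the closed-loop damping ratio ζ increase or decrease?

decrease

ζ = 5.8/(2√(7.1K_p)); increasing K_p raises the denominator, so ζ falls.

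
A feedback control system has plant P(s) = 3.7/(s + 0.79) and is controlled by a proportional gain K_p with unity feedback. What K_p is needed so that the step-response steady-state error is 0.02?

K_p = 10.5

For a type-0 loop with proportional control, e_ss = 1/(1 + K_p·P(0)).
P(0) = 4.684. Require 1/(1 + K_p·4.684) = 0.02, so 1 + 4.684·K_p = 50.
K_p = (50 − 1)/4.684 = 10.5.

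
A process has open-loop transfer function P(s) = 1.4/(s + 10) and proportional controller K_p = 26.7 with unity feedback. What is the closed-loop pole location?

Closed-loop transfer function: T(s) = K_p·P(s)/(1 + K_p·P(s)) = 37.38/(s + 10 + 37.38) = 37.38/(s + 47.38).
The closed-loop pole is at s = −47.38.

s = -47.38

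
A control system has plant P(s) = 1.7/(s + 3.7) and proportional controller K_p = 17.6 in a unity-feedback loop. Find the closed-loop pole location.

Closed-loop transfer function: T(s) = K_p·P(s)/(1 + K_p·P(s)) = 29.92/(s + 3.7 + 29.92) = 29.92/(s + 33.62).
The closed-loop pole is at s = −33.62.

s = -33.62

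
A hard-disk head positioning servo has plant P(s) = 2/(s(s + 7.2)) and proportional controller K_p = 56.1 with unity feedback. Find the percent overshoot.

From 1 + K_pP(s) = 0: s² + 7.2s + 112.2 = 0 ⇒ ω_n = 10.59, ζ = 0.3399.
%OS = 100·exp(−πζ/√(1−ζ²)) = 100·exp(−π·0.3399/√0.8845) = 32.1%.

32.1%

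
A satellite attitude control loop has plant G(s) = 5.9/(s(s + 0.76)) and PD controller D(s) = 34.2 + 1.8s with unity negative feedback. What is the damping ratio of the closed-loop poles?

Forward path: (34.2 + 1.8s)·5.9/(s(s+0.76)). The closed-loop characteristic equation is s² + (0.76 + 5.9·1.8)s + 5.9·34.2 = 0.
That is s² + 11.38s + 201.8 = 0, so ω_n = 14.2 rad/s and ζ = 11.38/(2·14.2) = 0.4006.

ζ = 0.401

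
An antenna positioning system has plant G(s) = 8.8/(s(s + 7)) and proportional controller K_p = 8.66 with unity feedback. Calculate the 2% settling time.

The closed-loop denominator s² + 7s + 76.21 gives ω_n = √76.21 = 8.73 and ζ = 7/(2ω_n) = 0.4009.
2% settling time T_s ≈ 4/(ζω_n) = 4/3.5 = 1.14 s.

T_s ≈ 1.14 s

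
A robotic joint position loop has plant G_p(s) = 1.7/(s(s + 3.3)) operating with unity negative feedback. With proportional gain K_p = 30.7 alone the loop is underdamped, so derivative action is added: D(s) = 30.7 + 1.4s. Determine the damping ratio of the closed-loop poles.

ζ = 0.393

Forward path: (30.7 + 1.4s)·1.7/(s(s+3.3)). The closed-loop characteristic equation is s² + (3.3 + 1.7·1.4)s + 1.7·30.7 = 0.
That is s² + 5.68s + 52.19 = 0, so ω_n = 7.224 rad/s and ζ = 5.68/(2·7.224) = 0.3931.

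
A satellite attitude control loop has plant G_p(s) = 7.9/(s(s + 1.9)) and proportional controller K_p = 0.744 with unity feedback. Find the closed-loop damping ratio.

The closed-loop denominator is s(s+1.9) + 0.744·7.9 = s² + 1.9s + 5.878.
So ω_n² = 5.878 ⇒ ω_n = 2.424 rad/s, and ζ = 1.9/(2ω_n) = 0.392.

ζ = 0.392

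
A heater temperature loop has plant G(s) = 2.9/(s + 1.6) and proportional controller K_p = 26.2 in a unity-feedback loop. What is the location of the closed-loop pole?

s = -77.58

Closed-loop transfer function: T(s) = K_p·G(s)/(1 + K_p·G(s)) = 75.98/(s + 1.6 + 75.98) = 75.98/(s + 77.58).
The closed-loop pole is at s = −77.58.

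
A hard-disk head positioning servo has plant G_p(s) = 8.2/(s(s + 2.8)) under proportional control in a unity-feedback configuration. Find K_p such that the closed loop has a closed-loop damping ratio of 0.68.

K_p = 0.517

Closed-loop characteristic equation: s² + 2.8s + K_p·8.2 = 0.
So ω_n = √(8.2K_p) and 2ζω_n = 2.8, giving ζ = 2.8/(2√(8.2K_p)).
Setting ζ = 0.68: √(8.2K_p) = 2.8/(2·0.68) = 2.059, so K_p = 4.239/8.2 = 0.517.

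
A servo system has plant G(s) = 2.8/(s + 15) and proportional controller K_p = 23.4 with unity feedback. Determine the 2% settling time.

Closed-loop transfer function: T(s) = K_p·G(s)/(1 + K_p·G(s)) = 65.52/(s + 15 + 65.52) = 65.52/(s + 80.52).
Time constant τ = 1/80.52 = 0.01242 s, so the 2% settling time is about 4τ = 0.0497 s.

T_s ≈ 0.0497 s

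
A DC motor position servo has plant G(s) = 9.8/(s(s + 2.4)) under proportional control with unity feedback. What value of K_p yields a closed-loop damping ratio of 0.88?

Closed-loop characteristic equation: s² + 2.4s + K_p·9.8 = 0.
So ω_n = √(9.8K_p) and 2ζω_n = 2.4, giving ζ = 2.4/(2√(9.8K_p)).
Setting ζ = 0.88: √(9.8K_p) = 2.4/(2·0.88) = 1.364, so K_p = 1.86/9.8 = 0.19.

K_p = 0.19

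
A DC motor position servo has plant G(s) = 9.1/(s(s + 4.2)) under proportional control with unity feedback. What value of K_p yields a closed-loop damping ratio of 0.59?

K_p = 1.39

Closed-loop characteristic equation: s² + 4.2s + K_p·9.1 = 0.
So ω_n = √(9.1K_p) and 2ζω_n = 4.2, giving ζ = 4.2/(2√(9.1K_p)).
Setting ζ = 0.59: √(9.1K_p) = 4.2/(2·0.59) = 3.559, so K_p = 12.67/9.1 = 1.39.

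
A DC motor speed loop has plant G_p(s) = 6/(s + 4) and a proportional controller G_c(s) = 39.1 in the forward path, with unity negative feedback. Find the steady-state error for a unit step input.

The loop is type 0. Static position error constant K_pos = G_c(0)·G_p(0) = 39.1·1.5 = 58.65.
Steady-state error to a unit step: e_ss = 1/(1+K_pos) = 1/59.65 = 0.0168.

0.0168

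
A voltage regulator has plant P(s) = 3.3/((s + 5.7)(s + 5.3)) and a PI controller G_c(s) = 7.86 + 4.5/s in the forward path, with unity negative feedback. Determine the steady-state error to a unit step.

0

The open loop G_c(s)P(s) has a pole at the origin (type 1), so the static position error constant is infinite and e_ss = 1/(1+∞) = 0.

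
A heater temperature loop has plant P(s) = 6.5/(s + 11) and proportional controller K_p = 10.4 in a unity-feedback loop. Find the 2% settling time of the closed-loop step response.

Closed-loop transfer function: T(s) = K_p·P(s)/(1 + K_p·P(s)) = 67.6/(s + 11 + 67.6) = 67.6/(s + 78.6).
Time constant τ = 1/78.6 = 0.01272 s, so the 2% settling time is about 4τ = 0.0509 s.

T_s ≈ 0.0509 s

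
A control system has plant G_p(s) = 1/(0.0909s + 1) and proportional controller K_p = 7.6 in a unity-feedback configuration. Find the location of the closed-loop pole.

Closed loop: T(s) = K_p·G_p/(1+K_p·G_p) = 7.6/(0.0909s + 1 + 7.6), with pole at s = −(1 + 7.6)/0.0909 = −94.61.

s = -94.61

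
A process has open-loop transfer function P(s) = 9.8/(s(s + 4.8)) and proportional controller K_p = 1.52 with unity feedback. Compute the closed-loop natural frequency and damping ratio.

1 + K_p·P(s) = 0 gives s² + 4.8s + 14.9 = 0.
Matching s² + 2ζω_n s + ω_n²: ω_n = √14.9 = 3.86 rad/s and 2ζω_n = 4.8, so ζ = 4.8/(2·3.86) = 0.622.

ω_n = 3.86 rad/s, ζ = 0.622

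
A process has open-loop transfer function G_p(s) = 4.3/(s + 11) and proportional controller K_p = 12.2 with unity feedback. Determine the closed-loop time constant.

Closed-loop transfer function: T(s) = K_p·G_p(s)/(1 + K_p·G_p(s)) = 52.46/(s + 11 + 52.46) = 52.46/(s + 63.46).
Time constant τ = 1/63.46 = 0.0158 s.

τ = 0.0158 s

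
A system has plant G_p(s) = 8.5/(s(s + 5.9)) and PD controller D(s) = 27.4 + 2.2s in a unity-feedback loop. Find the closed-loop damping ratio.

ζ = 0.806

Forward path: (27.4 + 2.2s)·8.5/(s(s+5.9)). The closed-loop characteristic equation is s² + (5.9 + 8.5·2.2)s + 8.5·27.4 = 0.
That is s² + 24.6s + 232.9 = 0, so ω_n = 15.26 rad/s and ζ = 24.6/(2·15.26) = 0.806.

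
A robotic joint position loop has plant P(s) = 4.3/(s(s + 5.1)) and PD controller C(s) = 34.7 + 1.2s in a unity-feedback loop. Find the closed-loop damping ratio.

Forward path: (34.7 + 1.2s)·4.3/(s(s+5.1)). The closed-loop characteristic equation is s² + (5.1 + 4.3·1.2)s + 4.3·34.7 = 0.
That is s² + 10.26s + 149.2 = 0, so ω_n = 12.22 rad/s and ζ = 10.26/(2·12.22) = 0.42.

ζ = 0.42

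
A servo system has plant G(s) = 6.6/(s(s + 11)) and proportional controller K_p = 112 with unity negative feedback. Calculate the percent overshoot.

52.3%

From 1 + K_pG(s) = 0: s² + 11s + 739.2 = 0 ⇒ ω_n = 27.19, ζ = 0.2023.
%OS = 100·exp(−πζ/√(1−ζ²)) = 100·exp(−π·0.2023/√0.9591) = 52.3%.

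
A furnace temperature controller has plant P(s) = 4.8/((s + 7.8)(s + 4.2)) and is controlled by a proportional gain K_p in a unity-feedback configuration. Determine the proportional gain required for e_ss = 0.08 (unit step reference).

K_p = 78.5

For a type-0 loop with proportional control, e_ss = 1/(1 + K_p·P(0)).
P(0) = 0.1465. Require 1/(1 + K_p·0.1465) = 0.08, so 1 + 0.1465·K_p = 12.5.
K_p = (12.5 − 1)/0.1465 = 78.5.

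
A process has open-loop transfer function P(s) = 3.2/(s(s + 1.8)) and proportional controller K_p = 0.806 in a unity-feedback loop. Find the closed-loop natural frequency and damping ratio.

With unity feedback the closed-loop characteristic equation is s² + 1.8s + 0.806·3.2 = s² + 1.8s + 2.579 = 0.
So ω_n² = 2.579 ⇒ ω_n = 1.606 rad/s, and ζ = 1.8/(2ω_n) = 0.56.

ω_n = 1.61 rad/s, ζ = 0.56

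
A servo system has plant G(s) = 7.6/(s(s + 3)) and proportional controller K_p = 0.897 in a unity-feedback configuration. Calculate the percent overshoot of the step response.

Closed-loop characteristic equation: s² + 3s + 6.817 = 0, so ω_n = 2.611 rad/s and ζ = 3/(2·2.611) = 0.5745.
%OS = 100·exp(−πζ/√(1−ζ²)) = 100·exp(−π·0.5745/√0.67) = 11%.

11%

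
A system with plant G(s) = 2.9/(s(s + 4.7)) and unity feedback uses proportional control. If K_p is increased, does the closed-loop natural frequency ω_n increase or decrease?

increase

ω_n = √(2.9·K_p), which grows with K_p.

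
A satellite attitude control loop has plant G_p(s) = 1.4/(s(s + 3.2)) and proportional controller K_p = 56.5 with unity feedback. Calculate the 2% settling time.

The closed-loop denominator s² + 3.2s + 79.1 gives ω_n = √79.1 = 8.894 and ζ = 3.2/(2ω_n) = 0.1799.
2% settling time T_s ≈ 4/(ζω_n) = 4/1.6 = 2.5 s.

T_s ≈ 2.5 s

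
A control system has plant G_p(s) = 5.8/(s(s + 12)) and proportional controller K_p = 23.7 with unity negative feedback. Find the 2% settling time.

T_s ≈ 0.667 s

The closed-loop denominator s² + 12s + 137.5 gives ω_n = √137.5 = 11.72 and ζ = 12/(2ω_n) = 0.5118.
2% settling time T_s ≈ 4/(ζω_n) = 4/6 = 0.667 s.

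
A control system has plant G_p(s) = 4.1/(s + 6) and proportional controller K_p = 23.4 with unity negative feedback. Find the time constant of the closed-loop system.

Closed-loop transfer function: T(s) = K_p·G_p(s)/(1 + K_p·G_p(s)) = 95.94/(s + 6 + 95.94) = 95.94/(s + 101.9).
Time constant τ = 1/101.9 = 0.00981 s.

τ = 0.00981 s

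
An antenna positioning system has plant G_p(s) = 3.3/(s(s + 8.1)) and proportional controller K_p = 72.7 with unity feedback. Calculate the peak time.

T_p = 0.21 s

From 1 + K_pG_p(s) = 0: s² + 8.1s + 239.9 = 0 ⇒ ω_n = 15.49, ζ = 0.2615.
Damped frequency ω_d = ω_n√(1−ζ²) = 14.95 rad/s, so peak time T_p = π/ω_d = 0.21 s.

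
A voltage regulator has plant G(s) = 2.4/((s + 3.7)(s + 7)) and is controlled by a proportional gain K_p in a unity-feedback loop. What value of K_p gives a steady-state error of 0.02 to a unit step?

K_p = 529

The loop is type 0, so e_ss(step) = 1/(1 + K_pos) with K_pos = K_p·G(0).
G(0) = 0.09266. Require 1/(1 + K_p·0.09266) = 0.02, so 1 + 0.09266·K_p = 50.
K_p = (50 − 1)/0.09266 = 529.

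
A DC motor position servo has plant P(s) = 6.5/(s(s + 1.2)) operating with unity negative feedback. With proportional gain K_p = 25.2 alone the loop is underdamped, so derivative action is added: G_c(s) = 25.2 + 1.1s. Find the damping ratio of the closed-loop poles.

Forward path: (25.2 + 1.1s)·6.5/(s(s+1.2)). The closed-loop characteristic equation is s² + (1.2 + 6.5·1.1)s + 6.5·25.2 = 0.
That is s² + 8.35s + 163.8 = 0, so ω_n = 12.8 rad/s and ζ = 8.35/(2·12.8) = 0.3262.

ζ = 0.326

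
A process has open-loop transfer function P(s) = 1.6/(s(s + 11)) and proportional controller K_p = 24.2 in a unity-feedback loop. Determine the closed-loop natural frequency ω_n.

With unity feedback the closed-loop characteristic equation is s² + 11s + 24.2·1.6 = s² + 11s + 38.72 = 0.
Matching s² + 2ζω_n s + ω_n²: ω_n = √38.72 = 6.223 rad/s and 2ζω_n = 11, so ζ = 11/(2·6.223) = 0.884.

ω_n = 6.22 rad/s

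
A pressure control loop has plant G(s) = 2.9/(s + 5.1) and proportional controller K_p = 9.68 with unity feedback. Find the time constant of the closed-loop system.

τ = 0.0301 s

Closed-loop transfer function: T(s) = K_p·G(s)/(1 + K_p·G(s)) = 28.07/(s + 5.1 + 28.07) = 28.07/(s + 33.17).
Time constant τ = 1/33.17 = 0.0301 s.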